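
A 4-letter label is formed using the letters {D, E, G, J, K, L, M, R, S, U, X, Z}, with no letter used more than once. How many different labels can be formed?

Choose and order 4 of the 12 symbols: the first letter has 12 options, the next 11, then 10, 9.
That product is 12 × 11 × 10 × 9 = 11880.

11880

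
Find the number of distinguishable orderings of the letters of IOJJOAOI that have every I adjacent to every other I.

420

Treat the 2 copies of I as a single block. The multiset to arrange is then {II, A, J, J, O, O, O}, 7 items in all.
That gives (7)!/(3!·2!) = 420 arrangements.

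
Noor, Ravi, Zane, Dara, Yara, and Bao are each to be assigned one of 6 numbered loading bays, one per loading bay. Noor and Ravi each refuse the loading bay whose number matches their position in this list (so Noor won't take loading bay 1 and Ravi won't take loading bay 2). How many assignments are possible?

Let Aᵢ (for i ∈ {1, 2}) be the placements that put person i in their forbidden loading bay. Any j of these fix j positions, leaving (6−j)! ways to fill the rest, and there are C(2,j) ways to pick which j.
By inclusion–exclusion, the number of valid placements is Σ_{j=0}^{2} (−1)^j C(2,j)·(6−j)!.
Computing: 720 − 240 + 24 = 504.

504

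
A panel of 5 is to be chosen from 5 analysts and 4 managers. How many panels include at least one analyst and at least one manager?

Unrestricted: C(9,5) = 126 ways to pick any 5 of the 9.
Subtract selections that omit an entire group: no analysts → C(4,5) = 0; no managers → C(5,5) = 1.
Both groups omitted at once is impossible, so 126 − 1 = 125.

125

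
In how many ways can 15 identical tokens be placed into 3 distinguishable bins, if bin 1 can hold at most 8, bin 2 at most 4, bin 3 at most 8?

20

By stars and bars, unrestricted non-negative solutions to x_1+…+x_3 = 15 number C(15+2,2) = 136.
Subtract solutions that violate a single cap (substitute x_i' = x_i − (cap_i+1)): x_1 ≥ 9 gives C(8,2) = 28; x_2 ≥ 5 gives C(12,2) = 66; x_3 ≥ 9 gives C(8,2) = 28. Together 122.
Add back pairs where two caps are both exceeded: 3 + 0 + 3 = 6.
By inclusion–exclusion the count is 136 − 122 + 6 = 20.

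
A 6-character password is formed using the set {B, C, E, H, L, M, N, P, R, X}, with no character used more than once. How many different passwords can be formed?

151200

With no repetition, fill the 6 characters in order: 10 choices, then 9, down to 5.
10 × 9 × 8 × 7 × 6 × 5 = 151200.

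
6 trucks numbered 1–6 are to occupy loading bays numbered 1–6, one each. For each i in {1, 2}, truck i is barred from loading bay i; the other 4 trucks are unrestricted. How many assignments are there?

504

Let Aᵢ (for i ∈ {1, 2}) be the placements that put truck i in its forbidden loading bay. Any j of these fix j positions, leaving (6−j)! ways to fill the rest, and there are C(2,j) ways to pick which j.
By inclusion–exclusion, the number of valid placements is Σ_{j=0}^{2} (−1)^j C(2,j)·(6−j)!.
Computing: 720 − 240 + 24 = 504.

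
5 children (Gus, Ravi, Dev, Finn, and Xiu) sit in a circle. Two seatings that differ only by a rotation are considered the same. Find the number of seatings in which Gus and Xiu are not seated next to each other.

All circular seatings of 5 people number (4)! = 24.
Those with Gus next to Xiu: fuse the pair into one unit and seat 4 units around a circle — 2·(3)! = 12.
Subtracting, 24 − 12 = 12.

12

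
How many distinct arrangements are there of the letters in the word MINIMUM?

MINIMUM has 7 letters with I appearing twice and M appearing 3 times.
So there are 7! / (3!·2!) = 420 distinguishable arrangements.

420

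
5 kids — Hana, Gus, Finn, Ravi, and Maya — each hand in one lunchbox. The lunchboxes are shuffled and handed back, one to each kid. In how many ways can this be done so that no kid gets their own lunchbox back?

Let Aᵢ be the assignments in which kid i gets their own lunchbox. We want the size of the complement of A₁∪…∪A_5.
By inclusion–exclusion this is Σ_{j=0}^{5} (−1)^j C(5,j)·(5−j)!.
Computing: 120 − 120 + 60 − 20 + 5 − 1 = 44.

44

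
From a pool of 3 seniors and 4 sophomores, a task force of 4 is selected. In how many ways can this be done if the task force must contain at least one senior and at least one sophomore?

Unrestricted: C(7,4) = 35 ways to pick any 4 of the 7.
Selections missing a whole group: no seniors → C(4,4) = 1; no sophomores → C(3,4) = 0.
Both groups omitted at once is impossible, so 35 − 1 = 34.

34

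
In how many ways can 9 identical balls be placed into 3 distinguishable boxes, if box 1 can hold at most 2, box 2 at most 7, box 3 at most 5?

Ignoring the caps, the number of non-negative solutions to x_1+…+x_3 = 9 is C(11,2) = 55.
Subtract solutions that violate a single cap (substitute x_i' = x_i − (cap_i+1)): x_1 ≥ 3 gives C(8,2) = 28; x_2 ≥ 8 gives C(3,2) = 3; x_3 ≥ 6 gives C(5,2) = 10. Together 41.
Add back pairs where two caps are both exceeded: 0 + 1 + 0 = 1.
By inclusion–exclusion the count is 55 − 41 + 1 = 15.

15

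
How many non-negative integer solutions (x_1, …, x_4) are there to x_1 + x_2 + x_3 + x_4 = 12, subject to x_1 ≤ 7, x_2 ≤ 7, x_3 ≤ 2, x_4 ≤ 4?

Without the upper bounds there are C(15,3) = 455 ways to split 12 among 4 variables.
Subtract solutions that violate a single cap (substitute x_i' = x_i − (cap_i+1)): x_1 ≥ 8 gives C(7,3) = 35; x_2 ≥ 8 gives C(7,3) = 35; x_3 ≥ 3 gives C(12,3) = 220; x_4 ≥ 5 gives C(10,3) = 120. Together 410.
Add back pairs where two caps are both exceeded: 0 + 4 + 0 + 4 + 0 + 35 = 43.
By inclusion–exclusion the count is 455 − 410 + 43 = 88.

88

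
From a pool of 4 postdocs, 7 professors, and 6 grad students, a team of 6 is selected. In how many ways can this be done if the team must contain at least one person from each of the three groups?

9996

Unrestricted: C(17,6) = 12376 ways to pick any 6 of the 17.
Selections missing a whole group: no postdocs → C(13,6) = 1716; no professors → C(10,6) = 210; no grad students → C(11,6) = 462.
Add back selections omitting two groups (i.e. drawn from a single group): C(4,6) + C(7,6) + C(6,6) = 8.
By inclusion–exclusion: 12376 − 2388 + 8 = 9996.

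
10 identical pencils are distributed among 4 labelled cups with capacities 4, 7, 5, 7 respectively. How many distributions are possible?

175

By stars and bars, unrestricted non-negative solutions to x_1+…+x_4 = 10 number C(10+3,3) = 286.
Subtract solutions that violate a single cap (substitute x_i' = x_i − (cap_i+1)): x_1 ≥ 5 gives C(8,3) = 56; x_2 ≥ 8 gives C(5,3) = 10; x_3 ≥ 6 gives C(7,3) = 35; x_4 ≥ 8 gives C(5,3) = 10. Together 111.
No two caps can be exceeded simultaneously, so the pair terms are all 0.
By inclusion–exclusion the count is 286 − 111 + 0 = 175.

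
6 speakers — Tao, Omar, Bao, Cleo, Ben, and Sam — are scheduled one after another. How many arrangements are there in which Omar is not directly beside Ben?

480

Of the 6! = 720 arrangements, those with Omar and Ben adjacent number 2 × 5! = 240 (treat the pair as a block with 2 internal orders).
So 720 − 240 = 480 arrangements keep them apart.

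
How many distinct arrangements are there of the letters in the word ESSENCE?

420

ESSENCE has 7 letters with E appearing 3 times and S appearing twice.
Dividing 7! = 5040 by 3!·2! = 12 for the repeated letters gives 420.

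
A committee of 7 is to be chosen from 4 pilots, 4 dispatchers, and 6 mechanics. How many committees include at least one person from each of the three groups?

Unrestricted: C(14,7) = 3432 ways to pick any 7 of the 14.
Selections missing a whole group: no pilots → C(10,7) = 120; no dispatchers → C(10,7) = 120; no mechanics → C(8,7) = 8.
Add back selections omitting two groups (i.e. drawn from a single group): C(4,7) + C(4,7) + C(6,7) = 0.
By inclusion–exclusion: 3432 − 248 + 0 = 3184.

3184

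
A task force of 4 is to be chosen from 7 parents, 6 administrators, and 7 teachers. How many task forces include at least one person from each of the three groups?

Unrestricted: C(20,4) = 4845 ways to pick any 4 of the 20.
Selections missing a whole group: no parents → C(13,4) = 715; no administrators → C(14,4) = 1001; no teachers → C(13,4) = 715.
Add back selections omitting two groups (i.e. drawn from a single group): C(7,4) + C(6,4) + C(7,4) = 85.
By inclusion–exclusion: 4845 − 2431 + 85 = 2499.

2499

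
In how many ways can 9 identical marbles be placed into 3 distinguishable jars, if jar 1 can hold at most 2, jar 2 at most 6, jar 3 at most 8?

Ignoring the caps, the number of non-negative solutions to x_1+…+x_3 = 9 is C(11,2) = 55.
Subtract solutions that violate a single cap (substitute x_i' = x_i − (cap_i+1)): x_1 ≥ 3 gives C(8,2) = 28; x_2 ≥ 7 gives C(4,2) = 6; x_3 ≥ 9 gives C(2,2) = 1. Together 35.
No two caps can be exceeded simultaneously, so the pair terms are all 0.
By inclusion–exclusion the count is 55 − 35 + 0 = 20.

20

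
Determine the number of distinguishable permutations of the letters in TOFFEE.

Letter multiplicities in TOFFEE: E×2, F×2, O×1, T×1.
So there are 6! / (2!·2!) = 180 distinguishable arrangements.

180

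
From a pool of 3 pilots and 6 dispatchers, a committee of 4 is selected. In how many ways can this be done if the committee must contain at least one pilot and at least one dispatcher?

Total 4-person selections from all 9: C(9,4) = 126.
Selections missing a whole group: no pilots → C(6,4) = 15; no dispatchers → C(3,4) = 0.
Both groups omitted at once is impossible, so 126 − 15 = 111.

111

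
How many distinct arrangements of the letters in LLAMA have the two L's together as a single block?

Treat the 2 copies of L as a single block. The multiset to arrange is then {LL, A, A, M}, 4 items in all.
That gives (4)!/(2!) = 12 arrangements.

12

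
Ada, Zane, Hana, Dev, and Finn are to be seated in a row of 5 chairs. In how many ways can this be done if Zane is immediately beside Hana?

Place the 3 others and the Zane-Hana pair as 4 objects in a line; the pair has 2 internal arrangements.
So the count is 2·(4)! = 48.

48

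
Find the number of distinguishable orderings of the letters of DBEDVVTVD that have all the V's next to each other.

840

Treat the 3 copies of V as a single block. The multiset to arrange is then {VVV, B, D, D, D, E, T}, 7 items in all.
That gives (7)!/(3!) = 840 arrangements.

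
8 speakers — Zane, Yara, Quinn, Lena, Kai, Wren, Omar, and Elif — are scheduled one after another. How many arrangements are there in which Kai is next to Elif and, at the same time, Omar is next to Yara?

Treat {Kai,Elif} as one block (2 orders) and {Omar,Yara} as another (2 orders).
That leaves 6 units to arrange: 2 × 2 × 6! = 4 × 720 = 2880.

2880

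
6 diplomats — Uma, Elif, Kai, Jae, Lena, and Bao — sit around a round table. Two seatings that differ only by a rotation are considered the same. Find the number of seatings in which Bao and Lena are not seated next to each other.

72

All circular seatings of 6 people number (5)! = 120.
Seatings with Bao beside Lena: treat them as a block with 2 internal orders, giving 2 × (4)! = 48.
Subtracting, 120 − 48 = 72.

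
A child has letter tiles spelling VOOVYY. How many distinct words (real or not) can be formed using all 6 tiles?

90

The 6 letters of VOOVYY have repeats: O appearing twice, V appearing twice, and Y appearing twice.
So there are 6! / (2!·2!·2!) = 90 distinguishable arrangements.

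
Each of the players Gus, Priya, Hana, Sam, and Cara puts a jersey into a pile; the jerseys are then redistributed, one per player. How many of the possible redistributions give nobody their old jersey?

Let Aᵢ be the assignments in which player i gets their old jersey. We want the size of the complement of A₁∪…∪A_5.
By inclusion–exclusion this is Σ_{j=0}^{5} (−1)^j C(5,j)·(5−j)!.
Computing: 120 − 120 + 60 − 20 + 5 − 1 = 44.

44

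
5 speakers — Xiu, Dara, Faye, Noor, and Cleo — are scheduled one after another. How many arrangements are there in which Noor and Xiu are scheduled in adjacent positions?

48

Place the 3 others and the Noor-Xiu pair as 4 objects in a line; the pair has 2 internal arrangements.
So the count is 2·(4)! = 48.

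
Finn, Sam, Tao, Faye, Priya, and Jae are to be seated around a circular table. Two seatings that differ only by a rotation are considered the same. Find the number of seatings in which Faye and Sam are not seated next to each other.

72

Without the restriction there are (5)! = 120 seatings.
Seatings with Faye beside Sam: treat them as a block with 2 internal orders, giving 2 × (4)! = 48.
Subtracting, 120 − 48 = 72.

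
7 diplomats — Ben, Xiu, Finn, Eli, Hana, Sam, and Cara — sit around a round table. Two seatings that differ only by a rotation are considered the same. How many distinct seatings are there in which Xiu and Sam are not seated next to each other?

480

All circular seatings of 7 people number (6)! = 720.
Seatings with Xiu beside Sam: treat them as a block with 2 internal orders, giving 2 × (5)! = 240.
Subtracting, 720 − 240 = 480.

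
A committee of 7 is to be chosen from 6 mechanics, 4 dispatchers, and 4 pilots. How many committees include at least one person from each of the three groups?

With no constraint there are C(14,7) = 3432 possible selections.
Subtract selections that omit an entire group: no mechanics → C(8,7) = 8; no dispatchers → C(10,7) = 120; no pilots → C(10,7) = 120.
Add back selections omitting two groups (i.e. drawn from a single group): C(6,7) + C(4,7) + C(4,7) = 0.
By inclusion–exclusion: 3432 − 248 + 0 = 3184.

3184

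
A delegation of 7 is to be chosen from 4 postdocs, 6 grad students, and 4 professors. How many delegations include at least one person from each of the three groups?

3184

Unrestricted: C(14,7) = 3432 ways to pick any 7 of the 14.
Subtract selections that omit an entire group: no postdocs → C(10,7) = 120; no grad students → C(8,7) = 8; no professors → C(10,7) = 120.
Add back selections omitting two groups (i.e. drawn from a single group): C(4,7) + C(6,7) + C(4,7) = 0.
By inclusion–exclusion: 3432 − 248 + 0 = 3184.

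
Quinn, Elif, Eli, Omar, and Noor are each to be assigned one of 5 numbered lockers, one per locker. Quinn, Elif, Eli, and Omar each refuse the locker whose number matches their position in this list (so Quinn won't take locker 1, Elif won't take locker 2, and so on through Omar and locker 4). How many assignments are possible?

53

Let Aᵢ (for 1 ≤ i ≤ 4) be the placements that put person i in their forbidden locker. Any j of these fix j positions, leaving (5−j)! ways to fill the rest, and there are C(4,j) ways to pick which j.
By inclusion–exclusion, the number of valid placements is Σ_{j=0}^{4} (−1)^j C(4,j)·(5−j)!.
Computing: 120 − 96 + 36 − 8 + 1 = 53.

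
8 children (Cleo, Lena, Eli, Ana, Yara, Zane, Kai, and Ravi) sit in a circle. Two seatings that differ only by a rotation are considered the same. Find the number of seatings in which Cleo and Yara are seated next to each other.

Glue Cleo and Yara into a block (2 internal orders). Seating 7 units around a circle gives (6)! arrangements.
So 2 × (6)! = 2 × 720 = 1440.

1440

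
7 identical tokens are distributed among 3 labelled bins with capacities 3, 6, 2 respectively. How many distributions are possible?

By stars and bars, unrestricted non-negative solutions to x_1+…+x_3 = 7 number C(7+2,2) = 36.
Subtract solutions that violate a single cap (substitute x_i' = x_i − (cap_i+1)): x_1 ≥ 4 gives C(5,2) = 10; x_2 ≥ 7 gives C(2,2) = 1; x_3 ≥ 3 gives C(6,2) = 15. Together 26.
Add back pairs where two caps are both exceeded: 0 + 1 + 0 = 1.
By inclusion–exclusion the count is 36 − 26 + 1 = 11.

11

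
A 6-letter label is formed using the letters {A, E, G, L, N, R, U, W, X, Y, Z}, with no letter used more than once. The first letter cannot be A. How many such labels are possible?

302400

The first letter has 11−1 = 10 choices (anything except A).
The remaining 5 letters are filled from the other 10 symbols without repetition: 10 × 9 × 8 × 7 × 6 = 30240.
Total: 10 × 30240 = 302400.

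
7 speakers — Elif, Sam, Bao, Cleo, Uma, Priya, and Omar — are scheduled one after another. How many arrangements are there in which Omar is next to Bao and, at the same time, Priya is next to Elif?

480

Treat {Omar,Bao} as one block (2 orders) and {Priya,Elif} as another (2 orders).
That leaves 5 units to arrange: 2 × 2 × 5! = 4 × 120 = 480.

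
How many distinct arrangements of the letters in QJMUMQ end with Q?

With the last slot taken by Q, it remains to arrange the other 5 letters (JMUMQ).
Those 5 letters have M appearing twice, giving (5)!/(2!) = 60.

60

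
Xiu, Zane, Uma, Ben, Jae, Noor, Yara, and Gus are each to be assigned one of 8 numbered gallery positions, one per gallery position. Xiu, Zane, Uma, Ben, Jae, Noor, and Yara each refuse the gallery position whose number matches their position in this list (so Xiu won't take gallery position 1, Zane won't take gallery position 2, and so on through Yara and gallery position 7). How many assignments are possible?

16687

Let Aᵢ (for 1 ≤ i ≤ 7) be the placements that put person i in their forbidden gallery position. Any j of these fix j positions, leaving (8−j)! ways to fill the rest, and there are C(7,j) ways to pick which j.
By inclusion–exclusion, the number of valid placements is Σ_{j=0}^{7} (−1)^j C(7,j)·(8−j)!.
Computing: 40320 − 35280 + 15120 − 4200 + 840 − 126 + 14 − 1 = 16687.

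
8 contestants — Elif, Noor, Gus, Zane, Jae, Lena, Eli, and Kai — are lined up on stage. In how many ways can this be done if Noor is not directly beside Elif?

30240

There are 8! = 40320 arrangements in all. If Noor and Elif are adjacent, merging them into one block gives 2·(7)! = 10080 arrangements.
Complementary counting: 40320 − 10080 = 30240.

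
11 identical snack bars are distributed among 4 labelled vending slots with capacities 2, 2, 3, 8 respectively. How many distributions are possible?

26

By stars and bars, unrestricted non-negative solutions to x_1+…+x_4 = 11 number C(11+3,3) = 364.
Subtract solutions that violate a single cap (substitute x_i' = x_i − (cap_i+1)): x_1 ≥ 3 gives C(11,3) = 165; x_2 ≥ 3 gives C(11,3) = 165; x_3 ≥ 4 gives C(10,3) = 120; x_4 ≥ 9 gives C(5,3) = 10. Together 460.
Add back pairs where two caps are both exceeded: 56 + 35 + 0 + 35 + 0 + 0 = 126.
Subtract triples: 4 + 0 + 0 + 0 = 4.
By inclusion–exclusion the count is 364 − 460 + 126 − 4 = 26.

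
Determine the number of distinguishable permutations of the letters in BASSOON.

The 7 letters of BASSOON have repeats: O appearing twice and S appearing twice.
The number of distinct arrangements is 7!/(2!·2!) = 5040/4 = 1260.

1260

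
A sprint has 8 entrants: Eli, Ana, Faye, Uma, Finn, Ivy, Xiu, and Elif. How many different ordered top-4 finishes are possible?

This is an ordered selection of 4 from 8: P(8,4).
That gives 8 × 7 × 6 × 5 = 1680.

1680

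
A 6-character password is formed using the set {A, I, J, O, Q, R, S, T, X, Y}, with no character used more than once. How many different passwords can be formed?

151200

Choose and order 6 of the 10 symbols: the first character has 10 options, the next 9, and so on down to 5.
10 × 9 × 8 × 7 × 6 × 5 = 151200.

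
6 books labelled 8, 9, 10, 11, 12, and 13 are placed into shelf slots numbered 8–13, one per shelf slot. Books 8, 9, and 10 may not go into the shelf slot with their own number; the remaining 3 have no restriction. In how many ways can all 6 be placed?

426

Let Aᵢ (for i ∈ {8, 9, 10}) be the placements that put book i in its forbidden shelf slot. Any j of these fix j positions, leaving (6−j)! ways to fill the rest, and there are C(3,j) ways to pick which j.
By inclusion–exclusion, the number of valid placements is Σ_{j=0}^{3} (−1)^j C(3,j)·(6−j)!.
Computing: 720 − 360 + 72 − 6 = 426.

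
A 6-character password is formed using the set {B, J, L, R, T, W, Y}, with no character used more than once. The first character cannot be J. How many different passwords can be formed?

The first character has 7−1 = 6 choices (anything except J).
The remaining 5 characters are filled from the other 6 symbols without repetition: 6 × 5 × 4 × 3 × 2 = 720.
Total: 6 × 720 = 4320.

4320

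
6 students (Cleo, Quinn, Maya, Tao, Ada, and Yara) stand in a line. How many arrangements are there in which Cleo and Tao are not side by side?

Of the 6! = 720 arrangements, those with Cleo and Tao adjacent number 2 × 5! = 240 (treat the pair as a block with 2 internal orders).
Complementary counting: 720 − 240 = 480.

480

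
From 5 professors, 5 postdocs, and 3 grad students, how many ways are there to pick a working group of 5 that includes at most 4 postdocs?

1286

Split by how many postdocs are chosen (0 through 4).
Sum: C(5,0)·C(8,5) + C(5,1)·C(8,4) + C(5,2)·C(8,3) + C(5,3)·C(8,2) + C(5,4)·C(8,1) = 56 + 350 + 560 + 280 + 40 = 1286.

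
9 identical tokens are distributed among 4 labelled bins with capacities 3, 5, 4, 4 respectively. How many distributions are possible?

76

Ignoring the caps, the number of non-negative solutions to x_1+…+x_4 = 9 is C(12,3) = 220.
Subtract solutions that violate a single cap (substitute x_i' = x_i − (cap_i+1)): x_1 ≥ 4 gives C(8,3) = 56; x_2 ≥ 6 gives C(6,3) = 20; x_3 ≥ 5 gives C(7,3) = 35; x_4 ≥ 5 gives C(7,3) = 35. Together 146.
Add back pairs where two caps are both exceeded: 0 + 1 + 1 + 0 + 0 + 0 = 2.
By inclusion–exclusion the count is 220 − 146 + 2 = 76.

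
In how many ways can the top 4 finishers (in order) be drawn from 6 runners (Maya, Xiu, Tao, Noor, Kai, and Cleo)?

360

This is an ordered selection of 4 from 6: P(6,4).
That gives 6 × 5 × 4 × 3 = 360.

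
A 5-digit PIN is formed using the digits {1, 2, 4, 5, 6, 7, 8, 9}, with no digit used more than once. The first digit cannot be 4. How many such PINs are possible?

5880

The first digit has 8−1 = 7 choices (anything except 4).
The remaining 4 digits are filled from the other 7 symbols without repetition: 7 × 6 × 5 × 4 = 840.
Total: 7 × 840 = 5880.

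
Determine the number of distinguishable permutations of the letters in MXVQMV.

180

MXVQMV has 6 letters with M appearing twice and V appearing twice.
The number of distinct arrangements is 6!/(2!·2!) = 720/4 = 180.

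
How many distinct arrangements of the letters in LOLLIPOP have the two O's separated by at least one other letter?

1260

There are 8!/(3!·2!·2!) = 1680 arrangements of LOLLIPOP in total.
Arrangements with the O's together: treat OO as one letter, giving (7)!/(3!·2!) = 420.
Subtracting, 1680 − 420 = 1260 arrangements keep the O's apart.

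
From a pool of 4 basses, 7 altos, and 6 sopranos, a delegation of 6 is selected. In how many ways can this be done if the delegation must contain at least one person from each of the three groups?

9996

Unrestricted: C(17,6) = 12376 ways to pick any 6 of the 17.
Selections missing a whole group: no basses → C(13,6) = 1716; no altos → C(10,6) = 210; no sopranos → C(11,6) = 462.
Add back selections omitting two groups (i.e. drawn from a single group): C(4,6) + C(7,6) + C(6,6) = 8.
By inclusion–exclusion: 12376 − 2388 + 8 = 9996.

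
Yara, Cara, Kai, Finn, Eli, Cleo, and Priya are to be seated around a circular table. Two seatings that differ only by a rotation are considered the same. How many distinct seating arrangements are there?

720

Seat Yara anywhere (absorbing the rotational symmetry), then permute the other 6: (6)! = 720.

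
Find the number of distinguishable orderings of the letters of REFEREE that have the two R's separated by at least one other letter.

Total arrangements of REFEREE: 7!/(4!·2!) = 105.
If the two R's are adjacent, glue them into one block, leaving 6 items to arrange: (6)!/(4!) = 30 ways.
Subtracting, 105 − 30 = 75 arrangements keep the R's apart.

75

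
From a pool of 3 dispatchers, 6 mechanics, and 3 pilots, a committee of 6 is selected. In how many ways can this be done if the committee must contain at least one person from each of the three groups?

756

Unrestricted: C(12,6) = 924 ways to pick any 6 of the 12.
Subtract selections that omit an entire group: no dispatchers → C(9,6) = 84; no mechanics → C(6,6) = 1; no pilots → C(9,6) = 84.
Add back selections omitting two groups (i.e. drawn from a single group): C(3,6) + C(6,6) + C(3,6) = 1.
By inclusion–exclusion: 924 − 169 + 1 = 756.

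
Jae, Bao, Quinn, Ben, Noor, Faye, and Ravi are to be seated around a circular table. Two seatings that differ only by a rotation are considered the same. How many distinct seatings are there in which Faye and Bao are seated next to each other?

240

Treat {Faye, Bao} as one unit (2 internal orders) and seat the resulting 6 units around the table: (5)! circular arrangements.
So 2 × (5)! = 2 × 120 = 240.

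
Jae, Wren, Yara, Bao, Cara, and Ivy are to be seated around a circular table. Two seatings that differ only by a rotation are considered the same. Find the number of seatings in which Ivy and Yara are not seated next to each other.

72

All circular seatings of 6 people number (5)! = 120.
Seatings with Ivy beside Yara: treat them as a block with 2 internal orders, giving 2 × (4)! = 48.
Subtracting, 120 − 48 = 72.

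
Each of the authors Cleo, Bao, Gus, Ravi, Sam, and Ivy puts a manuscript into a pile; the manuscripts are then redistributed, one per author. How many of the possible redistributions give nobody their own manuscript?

265

Count assignments avoiding every fixed point. For any j of the 6 authors fixed to their own manuscript, the other 6−j can be arranged in (6−j)! ways.
By inclusion–exclusion this is Σ_{j=0}^{6} (−1)^j C(6,j)·(6−j)!.
Computing: 720 − 720 + 360 − 120 + 30 − 6 + 1 = 265.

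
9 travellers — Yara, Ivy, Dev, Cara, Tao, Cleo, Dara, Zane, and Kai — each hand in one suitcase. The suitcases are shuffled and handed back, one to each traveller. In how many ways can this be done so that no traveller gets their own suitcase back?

133496

Let Aᵢ be the assignments in which traveller i gets their own suitcase. We want the size of the complement of A₁∪…∪A_9.
By inclusion–exclusion this is Σ_{j=0}^{9} (−1)^j C(9,j)·(9−j)!.
Computing: 362880 − 362880 + 181440 − 60480 + 15120 − 3024 + 504 − 72 + 9 − 1 = 133496.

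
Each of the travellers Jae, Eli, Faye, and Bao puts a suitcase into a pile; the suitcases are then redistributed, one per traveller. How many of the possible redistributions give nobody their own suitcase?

Count assignments avoiding every fixed point. For any j of the 4 travellers fixed to their own suitcase, the other 4−j can be arranged in (4−j)! ways.
By inclusion–exclusion this is Σ_{j=0}^{4} (−1)^j C(4,j)·(4−j)!.
Computing: 24 − 24 + 12 − 4 + 1 = 9.

9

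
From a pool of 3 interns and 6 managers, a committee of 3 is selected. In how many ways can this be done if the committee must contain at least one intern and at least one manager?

63

With no constraint there are C(9,3) = 84 possible selections.
Selections missing a whole group: no interns → C(6,3) = 20; no managers → C(3,3) = 1.
Both groups omitted at once is impossible, so 84 − 21 = 63.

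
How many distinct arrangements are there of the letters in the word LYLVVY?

90

The 6 letters of LYLVVY have repeats: L appearing twice, V appearing twice, and Y appearing twice.
So there are 6! / (2!·2!·2!) = 90 distinguishable arrangements.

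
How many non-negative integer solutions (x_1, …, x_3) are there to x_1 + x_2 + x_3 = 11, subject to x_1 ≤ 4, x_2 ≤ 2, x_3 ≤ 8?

9

By stars and bars, unrestricted non-negative solutions to x_1+…+x_3 = 11 number C(11+2,2) = 78.
Subtract solutions that violate a single cap (substitute x_i' = x_i − (cap_i+1)): x_1 ≥ 5 gives C(8,2) = 28; x_2 ≥ 3 gives C(10,2) = 45; x_3 ≥ 9 gives C(4,2) = 6. Together 79.
Add back pairs where two caps are both exceeded: 10 + 0 + 0 = 10.
By inclusion–exclusion the count is 78 − 79 + 10 = 9.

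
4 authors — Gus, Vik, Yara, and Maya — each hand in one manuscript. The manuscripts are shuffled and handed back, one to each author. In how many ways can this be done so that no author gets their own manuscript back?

Count assignments avoiding every fixed point. For any j of the 4 authors fixed to their own manuscript, the other 4−j can be arranged in (4−j)! ways.
By inclusion–exclusion this is Σ_{j=0}^{4} (−1)^j C(4,j)·(4−j)!.
Computing: 24 − 24 + 12 − 4 + 1 = 9.

9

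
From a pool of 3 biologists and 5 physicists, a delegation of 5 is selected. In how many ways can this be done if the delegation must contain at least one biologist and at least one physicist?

55

Unrestricted: C(8,5) = 56 ways to pick any 5 of the 8.
Subtract selections that omit an entire group: no biologists → C(5,5) = 1; no physicists → C(3,5) = 0.
Both groups omitted at once is impossible, so 56 − 1 = 55.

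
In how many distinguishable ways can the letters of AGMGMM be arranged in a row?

AGMGMM has 6 letters with G appearing twice and M appearing 3 times.
So there are 6! / (3!·2!) = 60 distinguishable arrangements.

60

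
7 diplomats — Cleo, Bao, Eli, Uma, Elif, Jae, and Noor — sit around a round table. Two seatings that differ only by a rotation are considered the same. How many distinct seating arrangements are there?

Seat Cleo anywhere (absorbing the rotational symmetry), then permute the other 6: (6)! = 720.

720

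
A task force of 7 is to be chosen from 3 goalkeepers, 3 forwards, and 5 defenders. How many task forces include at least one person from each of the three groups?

314

Total 7-person selections from all 11: C(11,7) = 330.
Subtract selections that omit an entire group: no goalkeepers → C(8,7) = 8; no forwards → C(8,7) = 8; no defenders → C(6,7) = 0.
Add back selections omitting two groups (i.e. drawn from a single group): C(3,7) + C(3,7) + C(5,7) = 0.
By inclusion–exclusion: 330 − 16 + 0 = 314.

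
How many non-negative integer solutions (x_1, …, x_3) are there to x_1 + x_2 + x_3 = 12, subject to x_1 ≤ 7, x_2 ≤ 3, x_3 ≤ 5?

10

Ignoring the caps, the number of non-negative solutions to x_1+…+x_3 = 12 is C(14,2) = 91.
Subtract solutions that violate a single cap (substitute x_i' = x_i − (cap_i+1)): x_1 ≥ 8 gives C(6,2) = 15; x_2 ≥ 4 gives C(10,2) = 45; x_3 ≥ 6 gives C(8,2) = 28. Together 88.
Add back pairs where two caps are both exceeded: 1 + 0 + 6 = 7.
By inclusion–exclusion the count is 91 − 88 + 7 = 10.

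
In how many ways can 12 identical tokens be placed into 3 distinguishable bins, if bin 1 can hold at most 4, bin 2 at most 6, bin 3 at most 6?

15

By stars and bars, unrestricted non-negative solutions to x_1+…+x_3 = 12 number C(12+2,2) = 91.
Subtract solutions that violate a single cap (substitute x_i' = x_i − (cap_i+1)): x_1 ≥ 5 gives C(9,2) = 36; x_2 ≥ 7 gives C(7,2) = 21; x_3 ≥ 7 gives C(7,2) = 21. Together 78.
Add back pairs where two caps are both exceeded: 1 + 1 + 0 = 2.
By inclusion–exclusion the count is 91 − 78 + 2 = 15.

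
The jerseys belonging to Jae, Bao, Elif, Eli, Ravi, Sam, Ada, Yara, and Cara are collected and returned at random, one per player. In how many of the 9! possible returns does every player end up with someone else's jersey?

133496

Count assignments avoiding every fixed point. For any j of the 9 players fixed to their old jersey, the other 9−j can be arranged in (9−j)! ways.
By inclusion–exclusion this is Σ_{j=0}^{9} (−1)^j C(9,j)·(9−j)!.
Computing: 362880 − 362880 + 181440 − 60480 + 15120 − 3024 + 504 − 72 + 9 − 1 = 133496.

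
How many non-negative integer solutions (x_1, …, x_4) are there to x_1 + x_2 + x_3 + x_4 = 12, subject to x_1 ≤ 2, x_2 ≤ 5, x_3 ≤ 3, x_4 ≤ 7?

Without the upper bounds there are C(15,3) = 455 ways to split 12 among 4 variables.
Subtract solutions that violate a single cap (substitute x_i' = x_i − (cap_i+1)): x_1 ≥ 3 gives C(12,3) = 220; x_2 ≥ 6 gives C(9,3) = 84; x_3 ≥ 4 gives C(11,3) = 165; x_4 ≥ 8 gives C(7,3) = 35. Together 504.
Add back pairs where two caps are both exceeded: 20 + 56 + 4 + 10 + 0 + 1 = 91.
By inclusion–exclusion the count is 455 − 504 + 91 = 42.

42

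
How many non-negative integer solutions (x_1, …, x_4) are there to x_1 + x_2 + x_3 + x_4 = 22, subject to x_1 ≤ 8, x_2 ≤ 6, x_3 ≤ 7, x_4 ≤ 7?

84

Ignoring the caps, the number of non-negative solutions to x_1+…+x_4 = 22 is C(25,3) = 2300.
Subtract solutions that violate a single cap (substitute x_i' = x_i − (cap_i+1)): x_1 ≥ 9 gives C(16,3) = 560; x_2 ≥ 7 gives C(18,3) = 816; x_3 ≥ 8 gives C(17,3) = 680; x_4 ≥ 8 gives C(17,3) = 680. Together 2736.
Add back pairs where two caps are both exceeded: 84 + 56 + 56 + 120 + 120 + 84 = 520.
By inclusion–exclusion the count is 2300 − 2736 + 520 = 84.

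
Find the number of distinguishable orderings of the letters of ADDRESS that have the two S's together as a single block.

360

Treat the 2 copies of S as a single block. The multiset to arrange is then {SS, A, D, D, E, R}, 6 items in all.
That gives (6)!/(2!) = 360 arrangements.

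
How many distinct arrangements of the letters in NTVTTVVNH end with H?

560

Fix H in the last position and arrange the remaining 8 letters.
Those 8 letters have N appearing twice, T appearing 3 times, and V appearing 3 times, giving (8)!/(3!·3!·2!) = 560.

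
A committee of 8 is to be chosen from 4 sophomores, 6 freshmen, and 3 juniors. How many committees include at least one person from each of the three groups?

Unrestricted: C(13,8) = 1287 ways to pick any 8 of the 13.
Subtract selections that omit an entire group: no sophomores → C(9,8) = 9; no freshmen → C(7,8) = 0; no juniors → C(10,8) = 45.
Add back selections omitting two groups (i.e. drawn from a single group): C(4,8) + C(6,8) + C(3,8) = 0.
By inclusion–exclusion: 1287 − 54 + 0 = 1233.

1233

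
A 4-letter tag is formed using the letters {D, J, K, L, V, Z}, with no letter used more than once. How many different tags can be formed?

360

With no repetition, fill the 4 letters in order: 6 choices, then 5, down to 3.
6 × 5 × 4 × 3 = 360.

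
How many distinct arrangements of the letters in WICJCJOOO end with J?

With the last slot taken by J, it remains to arrange the other 8 letters (WICCJOOO).
Those 8 letters have C appearing twice and O appearing 3 times, giving (8)!/(3!·2!) = 3360.

3360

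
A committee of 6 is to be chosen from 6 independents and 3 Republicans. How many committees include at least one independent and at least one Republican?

Unrestricted: C(9,6) = 84 ways to pick any 6 of the 9.
Subtract selections that omit an entire group: no independents → C(3,6) = 0; no Republicans → C(6,6) = 1.
Both groups omitted at once is impossible, so 84 − 1 = 83.

83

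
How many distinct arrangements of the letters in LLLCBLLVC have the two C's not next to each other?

There are 9!/(5!·2!) = 1512 arrangements of LLLCBLLVC in total.
If the two C's are adjacent, glue them into one block, leaving 8 items to arrange: (8)!/(5!) = 336 ways.
Subtracting, 1512 − 336 = 1176 arrangements keep the C's apart.

1176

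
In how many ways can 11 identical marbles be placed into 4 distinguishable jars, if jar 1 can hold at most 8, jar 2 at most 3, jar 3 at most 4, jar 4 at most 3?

70

Without the upper bounds there are C(14,3) = 364 ways to split 11 among 4 jars.
Subtract solutions that violate a single cap (substitute x_i' = x_i − (cap_i+1)): x_1 ≥ 9 gives C(5,3) = 10; x_2 ≥ 4 gives C(10,3) = 120; x_3 ≥ 5 gives C(9,3) = 84; x_4 ≥ 4 gives C(10,3) = 120. Together 334.
Add back pairs where two caps are both exceeded: 0 + 0 + 0 + 10 + 20 + 10 = 40.
By inclusion–exclusion the count is 364 − 334 + 40 = 70.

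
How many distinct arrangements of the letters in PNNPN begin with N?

Fix N in the first position and arrange the remaining 4 letters.
Those 4 letters have N appearing twice and P appearing twice, giving (4)!/(2!·2!) = 6.

6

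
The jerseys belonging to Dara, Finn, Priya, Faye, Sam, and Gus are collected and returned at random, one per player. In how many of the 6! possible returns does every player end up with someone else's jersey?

265

Let Aᵢ be the assignments in which player i gets their old jersey. We want the size of the complement of A₁∪…∪A_6.
By inclusion–exclusion this is Σ_{j=0}^{6} (−1)^j C(6,j)·(6−j)!.
Computing: 720 − 720 + 360 − 120 + 30 − 6 + 1 = 265.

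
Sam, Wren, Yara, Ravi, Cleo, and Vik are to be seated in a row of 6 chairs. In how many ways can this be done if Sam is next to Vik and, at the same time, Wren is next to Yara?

Treat {Sam,Vik} as one block (2 orders) and {Wren,Yara} as another (2 orders).
That leaves 4 units to arrange: 2 × 2 × 4! = 4 × 24 = 96.

96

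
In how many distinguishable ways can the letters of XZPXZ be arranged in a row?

XZPXZ has 5 letters with X appearing twice and Z appearing twice.
The number of distinct arrangements is 5!/(2!·2!) = 120/4 = 30.

30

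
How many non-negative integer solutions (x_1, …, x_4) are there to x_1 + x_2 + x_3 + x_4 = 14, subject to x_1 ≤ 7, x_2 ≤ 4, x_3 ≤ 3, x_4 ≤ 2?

10

Ignoring the caps, the number of non-negative solutions to x_1+…+x_4 = 14 is C(17,3) = 680.
Subtract solutions that violate a single cap (substitute x_i' = x_i − (cap_i+1)): x_1 ≥ 8 gives C(9,3) = 84; x_2 ≥ 5 gives C(12,3) = 220; x_3 ≥ 4 gives C(13,3) = 286; x_4 ≥ 3 gives C(14,3) = 364. Together 954.
Add back pairs where two caps are both exceeded: 4 + 10 + 20 + 56 + 84 + 120 = 294.
Subtract triples: 0 + 0 + 0 + 10 = 10.
By inclusion–exclusion the count is 680 − 954 + 294 − 10 = 10.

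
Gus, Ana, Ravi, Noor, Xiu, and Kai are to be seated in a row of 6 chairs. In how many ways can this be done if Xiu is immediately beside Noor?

240

Treat {Xiu, Noor} as a single unit. There are 5 units to order, and the pair itself can be ordered 2 ways.
That gives 2 × 5! = 2 × 120 = 240.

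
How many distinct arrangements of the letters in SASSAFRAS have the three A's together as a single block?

210

Treat the 3 copies of A as a single block. The multiset to arrange is then {AAA, F, R, S, S, S, S}, 7 items in all.
That gives (7)!/(4!) = 210 arrangements.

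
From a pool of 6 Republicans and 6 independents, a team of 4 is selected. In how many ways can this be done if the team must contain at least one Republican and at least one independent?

465

With no constraint there are C(12,4) = 495 possible selections.
Selections missing a whole group: no Republicans → C(6,4) = 15; no independents → C(6,4) = 15.
Both groups omitted at once is impossible, so 495 − 30 = 465.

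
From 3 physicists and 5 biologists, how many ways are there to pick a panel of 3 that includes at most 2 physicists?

55

Split by how many physicists are chosen (0 through 2).
Sum: C(3,0)·C(5,3) + C(3,1)·C(5,2) + C(3,2)·C(5,1) = 10 + 30 + 15 = 55.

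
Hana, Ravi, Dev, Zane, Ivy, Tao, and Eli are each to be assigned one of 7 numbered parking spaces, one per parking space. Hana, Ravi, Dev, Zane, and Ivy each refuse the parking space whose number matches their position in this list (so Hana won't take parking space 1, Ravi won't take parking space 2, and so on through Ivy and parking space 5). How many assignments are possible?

2428

Let Aᵢ (for 1 ≤ i ≤ 5) be the placements that put person i in their forbidden parking space. Any j of these fix j positions, leaving (7−j)! ways to fill the rest, and there are C(5,j) ways to pick which j.
By inclusion–exclusion, the number of valid placements is Σ_{j=0}^{5} (−1)^j C(5,j)·(7−j)!.
Computing: 5040 − 3600 + 1200 − 240 + 30 − 2 = 2428.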